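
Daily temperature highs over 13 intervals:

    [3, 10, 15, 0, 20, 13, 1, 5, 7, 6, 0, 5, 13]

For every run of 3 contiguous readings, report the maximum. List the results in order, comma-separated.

3 10 15 → max 15
10 15 0 → max 15
15 0 20 → max 20
0 20 13 → max 20
20 13 1 → max 20
13 1 5 → max 13
1 5 7 → max 7
5 7 6 → max 7
7 6 0 → max 7
6 0 5 → max 6
0 5 13 → max 13

15, 15, 20, 20, 20, 13, 7, 7, 7, 6, 13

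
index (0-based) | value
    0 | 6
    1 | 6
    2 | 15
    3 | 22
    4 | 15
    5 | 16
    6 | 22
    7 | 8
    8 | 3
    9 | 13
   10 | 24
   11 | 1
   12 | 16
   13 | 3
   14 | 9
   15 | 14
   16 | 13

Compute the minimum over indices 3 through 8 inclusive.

Elements at indices 3..8: 22, 15, 16, 22, 8, 3
min(22, 15, 16, 22, 8, 3) = 3

3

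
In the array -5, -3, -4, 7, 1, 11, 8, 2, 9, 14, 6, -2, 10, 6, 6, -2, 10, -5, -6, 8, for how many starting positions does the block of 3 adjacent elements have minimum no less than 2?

[-5, -3, -4] → min -5
[-3, -4, 7] → min -4
[-4, 7, 1] → min -4
[7, 1, 11] → min 1
[1, 11, 8] → min 1
[11, 8, 2] → min 2  ≥ 2 ✓
[8, 2, 9] → min 2  ≥ 2 ✓
[2, 9, 14] → min 2  ≥ 2 ✓
[9, 14, 6] → min 6  ≥ 2 ✓
[14, 6, -2] → min -2
[6, -2, 10] → min -2
[-2, 10, 6] → min -2
[10, 6, 6] → min 6  ≥ 2 ✓
[6, 6, -2] → min -2
[6, -2, 10] → min -2
[-2, 10, -5] → min -5
[10, -5, -6] → min -6
[-5, -6, 8] → min -6
5 windows satisfy the condition.

5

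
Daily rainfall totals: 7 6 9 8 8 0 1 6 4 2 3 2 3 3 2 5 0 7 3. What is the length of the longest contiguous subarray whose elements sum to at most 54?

Extend to the right; shrink from the left whenever the sum exceeds 54:
→ 7: sum 7, len 1
→ 6: sum 13, len 2
→ 9: sum 22, len 3
→ 8: sum 30, len 4
→ 8: sum 38, len 5
→ 0: sum 38, len 6
→ 1: sum 39, len 7
→ 6: sum 45, len 8
→ 4: sum 49, len 9
→ 2: sum 51, len 10
→ 3: sum 54, len 11
→ 2 (dropped 7): sum 49, len 11
→ 3: sum 52, len 12
→ 3 (dropped 6): sum 49, len 12
→ 2: sum 51, len 13
→ 5 (dropped 9): sum 47, len 13
→ 0: sum 47, len 14
→ 7: sum 54, len 15
→ 3 (dropped 8): sum 49, len 15
Longest length seen: 15.

15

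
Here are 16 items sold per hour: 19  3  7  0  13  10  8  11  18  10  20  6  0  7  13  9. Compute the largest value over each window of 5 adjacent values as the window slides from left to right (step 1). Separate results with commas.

Sliding a size-5 window across the 16 values:
[19, 3, 7, 0, 13] → max 19
[3, 7, 0, 13, 10] → max 13
[7, 0, 13, 10, 8] → max 13
[0, 13, 10, 8, 11] → max 13
[13, 10, 8, 11, 18] → max 18
[10, 8, 11, 18, 10] → max 18
[8, 11, 18, 10, 20] → max 20
[11, 18, 10, 20, 6] → max 20
[18, 10, 20, 6, 0] → max 20
[10, 20, 6, 0, 7] → max 20
[20, 6, 0, 7, 13] → max 20
[6, 0, 7, 13, 9] → max 13

19, 13, 13, 13, 18, 18, 20, 20, 20, 20, 20, 13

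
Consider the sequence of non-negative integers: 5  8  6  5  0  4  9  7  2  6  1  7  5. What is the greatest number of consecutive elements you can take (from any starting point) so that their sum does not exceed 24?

5

[5] sum 5 len 1
[5, 8] sum 13 len 2
[5, 8, 6] sum 19 len 3
[5, 8, 6, 5] sum 24 len 4
[5, 8, 6, 5, 0] sum 24 len 5
[8, 6, 5, 0, 4] sum 23 len 5
[6, 5, 0, 4, 9] sum 24 len 5
[0, 4, 9, 7] sum 20 len 4
[0, 4, 9, 7, 2] sum 22 len 5
[9, 7, 2, 6] sum 24 len 4
[7, 2, 6, 1] sum 16 len 4
[7, 2, 6, 1, 7] sum 23 len 5
[2, 6, 1, 7, 5] sum 21 len 5
Longest length seen: 5.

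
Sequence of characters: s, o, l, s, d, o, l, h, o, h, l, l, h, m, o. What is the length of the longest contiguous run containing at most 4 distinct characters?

10

[s] 1 distinct, len 1
[s, o] 2 distinct, len 2
[s, o, l] 3 distinct, len 3
[s, o, l, s] 3 distinct, len 4
[s, o, l, s, d] 4 distinct, len 5
[s, o, l, s, d, o] 4 distinct, len 6
[s, o, l, s, d, o, l] 4 distinct, len 7
[d, o, l, h] 4 distinct, len 4
[d, o, l, h, o] 4 distinct, len 5
[d, o, l, h, o, h] 4 distinct, len 6
[d, o, l, h, o, h, l] 4 distinct, len 7
[d, o, l, h, o, h, l, l] 4 distinct, len 8
[d, o, l, h, o, h, l, l, h] 4 distinct, len 9
[o, l, h, o, h, l, l, h, m] 4 distinct, len 9
[o, l, h, o, h, l, l, h, m, o] 4 distinct, len 10
Longest length with ≤4 distinct: 10.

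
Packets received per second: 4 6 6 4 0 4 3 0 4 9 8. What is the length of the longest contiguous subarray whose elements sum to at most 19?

6

Extend to the right; shrink from the left whenever the sum exceeds 19:
→ 4: sum 4, len 1
→ 6: sum 10, len 2
→ 6: sum 16, len 3
→ 4 (dropped 4): sum 16, len 3
→ 0: sum 16, len 4
→ 4 (dropped 6): sum 14, len 4
→ 3: sum 17, len 5
→ 0: sum 17, len 6
→ 4 (dropped 6): sum 15, len 6
→ 9 (dropped 4, 0, 4): sum 16, len 4
→ 8 (dropped 3, 0, 4): sum 17, len 2
Longest length seen: 6.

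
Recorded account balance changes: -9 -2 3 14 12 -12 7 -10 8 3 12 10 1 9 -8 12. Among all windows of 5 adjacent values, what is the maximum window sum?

35

[-9, -2, 3, 14, 12] → sum 18
[-2, 3, 14, 12, -12] → sum 15
[3, 14, 12, -12, 7] → sum 24
[14, 12, -12, 7, -10] → sum 11
[12, -12, 7, -10, 8] → sum 5
[-12, 7, -10, 8, 3] → sum -4
[7, -10, 8, 3, 12] → sum 20
[-10, 8, 3, 12, 10] → sum 23
[8, 3, 12, 10, 1] → sum 34
[3, 12, 10, 1, 9] → sum 35
[12, 10, 1, 9, -8] → sum 24
[10, 1, 9, -8, 12] → sum 24
Maximum of these is 35.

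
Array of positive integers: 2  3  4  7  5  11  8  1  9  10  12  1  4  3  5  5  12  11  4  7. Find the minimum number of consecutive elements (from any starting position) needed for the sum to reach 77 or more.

12

add 2: running sum 2 < 77
add 3: running sum 5 < 77
add 4: running sum 9 < 77
add 7: running sum 16 < 77
add 5: running sum 21 < 77
add 11: running sum 32 < 77
add 8: running sum 40 < 77
add 1: running sum 41 < 77
add 9: running sum 50 < 77
add 10: running sum 60 < 77
add 12: running sum 72 < 77
add 1: running sum 73 < 77
end 12: [2, 3, 4, 7, 5, 11, 8, 1, 9, 10, 12, 1, 4] sum 77, len 13
end 13: [3, 4, 7, 5, 11, 8, 1, 9, 10, 12, 1, 4, 3] sum 78, len 13
end 14: [4, 7, 5, 11, 8, 1, 9, 10, 12, 1, 4, 3, 5] sum 80, len 13
end 15: [7, 5, 11, 8, 1, 9, 10, 12, 1, 4, 3, 5, 5] sum 81, len 13
end 16: [11, 8, 1, 9, 10, 12, 1, 4, 3, 5, 5, 12] sum 81, len 12
end 17: [8, 1, 9, 10, 12, 1, 4, 3, 5, 5, 12, 11] sum 81, len 12
end 18: [1, 9, 10, 12, 1, 4, 3, 5, 5, 12, 11, 4] sum 77, len 12
end 19: [9, 10, 12, 1, 4, 3, 5, 5, 12, 11, 4, 7] sum 83, len 12
Shortest qualifying length: 12.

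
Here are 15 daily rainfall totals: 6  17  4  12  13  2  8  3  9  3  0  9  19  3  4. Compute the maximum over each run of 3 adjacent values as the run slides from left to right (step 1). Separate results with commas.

6 17 4 → max 17
17 4 12 → max 17
4 12 13 → max 13
12 13 2 → max 13
13 2 8 → max 13
2 8 3 → max 8
8 3 9 → max 9
3 9 3 → max 9
9 3 0 → max 9
3 0 9 → max 9
0 9 19 → max 19
9 19 3 → max 19
19 3 4 → max 19

17, 17, 13, 13, 13, 8, 9, 9, 9, 9, 19, 19, 19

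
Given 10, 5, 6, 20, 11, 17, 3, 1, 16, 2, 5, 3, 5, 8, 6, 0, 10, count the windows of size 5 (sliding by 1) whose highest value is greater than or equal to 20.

4

(10, 5, 6, 20, 11) → max 20  ≥ 20 ✓
(5, 6, 20, 11, 17) → max 20  ≥ 20 ✓
(6, 20, 11, 17, 3) → max 20  ≥ 20 ✓
(20, 11, 17, 3, 1) → max 20  ≥ 20 ✓
(11, 17, 3, 1, 16) → max 17
(17, 3, 1, 16, 2) → max 17
(3, 1, 16, 2, 5) → max 16
(1, 16, 2, 5, 3) → max 16
(16, 2, 5, 3, 5) → max 16
(2, 5, 3, 5, 8) → max 8
(5, 3, 5, 8, 6) → max 8
(3, 5, 8, 6, 0) → max 8
(5, 8, 6, 0, 10) → max 10
4 windows satisfy the condition.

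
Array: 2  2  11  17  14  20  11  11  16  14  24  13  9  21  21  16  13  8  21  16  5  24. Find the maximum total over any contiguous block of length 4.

Window sums for each of the 19 positions:
2 2 11 17 → sum 32
2 11 17 14 → sum 44
11 17 14 20 → sum 62
17 14 20 11 → sum 62
14 20 11 11 → sum 56
20 11 11 16 → sum 58
11 11 16 14 → sum 52
11 16 14 24 → sum 65
16 14 24 13 → sum 67
14 24 13 9 → sum 60
24 13 9 21 → sum 67
13 9 21 21 → sum 64
9 21 21 16 → sum 67
21 21 16 13 → sum 71
21 16 13 8 → sum 58
16 13 8 21 → sum 58
13 8 21 16 → sum 58
8 21 16 5 → sum 50
21 16 5 24 → sum 66
Maximum of these is 71.

71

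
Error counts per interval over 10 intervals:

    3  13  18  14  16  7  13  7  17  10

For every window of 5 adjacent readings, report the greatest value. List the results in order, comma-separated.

18, 18, 18, 16, 17, 17

Sliding a size-5 window across the 10 values:
(3, 13, 18, 14, 16) → max 18
(13, 18, 14, 16, 7) → max 18
(18, 14, 16, 7, 13) → max 18
(14, 16, 7, 13, 7) → max 16
(16, 7, 13, 7, 17) → max 17
(7, 13, 7, 17, 10) → max 17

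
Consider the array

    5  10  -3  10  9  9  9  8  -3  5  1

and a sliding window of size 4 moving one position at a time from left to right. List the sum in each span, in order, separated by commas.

22, 26, 25, 37, 35, 23, 19, 11

Sliding a size-4 window across the 11 values:
[5, 10, -3, 10] → sum 22
[10, -3, 10, 9] → sum 26
[-3, 10, 9, 9] → sum 25
[10, 9, 9, 9] → sum 37
[9, 9, 9, 8] → sum 35
[9, 9, 8, -3] → sum 23
[9, 8, -3, 5] → sum 19
[8, -3, 5, 1] → sum 11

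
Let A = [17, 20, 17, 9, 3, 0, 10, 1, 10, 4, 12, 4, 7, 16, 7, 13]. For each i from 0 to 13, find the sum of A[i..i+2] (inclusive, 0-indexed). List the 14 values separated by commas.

54, 46, 29, 12, 13, 11, 21, 15, 26, 20, 23, 27, 30, 36

Sliding a size-3 window across the 16 values:
(17, 20, 17) → sum 54
(20, 17, 9) → sum 46
(17, 9, 3) → sum 29
(9, 3, 0) → sum 12
(3, 0, 10) → sum 13
(0, 10, 1) → sum 11
(10, 1, 10) → sum 21
(1, 10, 4) → sum 15
(10, 4, 12) → sum 26
(4, 12, 4) → sum 20
(12, 4, 7) → sum 23
(4, 7, 16) → sum 27
(7, 16, 7) → sum 30
(16, 7, 13) → sum 36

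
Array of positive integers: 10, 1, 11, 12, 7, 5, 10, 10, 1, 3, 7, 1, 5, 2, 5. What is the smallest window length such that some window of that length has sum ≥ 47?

6

add 10: running sum 10 < 47
add 1: running sum 11 < 47
add 11: running sum 22 < 47
add 12: running sum 34 < 47
add 7: running sum 41 < 47
add 5: running sum 46 < 47
add 10: shortest ending here [10, 1, 11, 12, 7, 5, 10] sum 56, len 7
add 10: shortest ending here [11, 12, 7, 5, 10, 10] sum 55, len 6
add 1: shortest ending here [11, 12, 7, 5, 10, 10, 1] sum 56, len 7
add 3: shortest ending here [12, 7, 5, 10, 10, 1, 3] sum 48, len 7
add 7: shortest ending here [12, 7, 5, 10, 10, 1, 3, 7] sum 55, len 8
add 1: shortest ending here [12, 7, 5, 10, 10, 1, 3, 7, 1] sum 56, len 9
add 5: shortest ending here [7, 5, 10, 10, 1, 3, 7, 1, 5] sum 49, len 9
add 2: shortest ending here [7, 5, 10, 10, 1, 3, 7, 1, 5, 2] sum 51, len 10
add 5: shortest ending here [5, 10, 10, 1, 3, 7, 1, 5, 2, 5] sum 49, len 10
Shortest qualifying length: 6.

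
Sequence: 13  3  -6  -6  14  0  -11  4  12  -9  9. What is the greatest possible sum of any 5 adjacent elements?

Each size-5 window and its sum:
[13, 3, -6, -6, 14] → sum 18
[3, -6, -6, 14, 0] → sum 5
[-6, -6, 14, 0, -11] → sum -9
[-6, 14, 0, -11, 4] → sum 1
[14, 0, -11, 4, 12] → sum 19
[0, -11, 4, 12, -9] → sum -4
[-11, 4, 12, -9, 9] → sum 5
Greatest of these is 19.

19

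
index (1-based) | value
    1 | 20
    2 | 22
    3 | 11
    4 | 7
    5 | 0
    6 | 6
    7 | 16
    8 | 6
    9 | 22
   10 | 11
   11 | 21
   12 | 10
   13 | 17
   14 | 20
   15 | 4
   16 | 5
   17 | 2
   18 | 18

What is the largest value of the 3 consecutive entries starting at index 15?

Elements at indices 15..17: 4, 5, 2
max(4, 5, 2) = 5

5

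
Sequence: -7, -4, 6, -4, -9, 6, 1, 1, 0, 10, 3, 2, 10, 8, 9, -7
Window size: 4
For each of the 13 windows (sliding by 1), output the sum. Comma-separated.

-7 -4 6 -4 → sum -9
-4 6 -4 -9 → sum -11
6 -4 -9 6 → sum -1
-4 -9 6 1 → sum -6
-9 6 1 1 → sum -1
6 1 1 0 → sum 8
1 1 0 10 → sum 12
1 0 10 3 → sum 14
0 10 3 2 → sum 15
10 3 2 10 → sum 25
3 2 10 8 → sum 23
2 10 8 9 → sum 29
10 8 9 -7 → sum 20

-9, -11, -1, -6, -1, 8, 12, 14, 15, 25, 23, 29, 20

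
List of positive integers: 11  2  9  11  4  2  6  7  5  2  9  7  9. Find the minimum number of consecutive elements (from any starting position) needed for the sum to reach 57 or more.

Extend right; whenever the sum reaches 57, record the length and shrink from the left:
add 11: running sum 11 < 57
add 2: running sum 13 < 57
add 9: running sum 22 < 57
add 11: running sum 33 < 57
add 4: running sum 37 < 57
add 2: running sum 39 < 57
add 6: running sum 45 < 57
add 7: running sum 52 < 57
end 8: [11, 2, 9, 11, 4, 2, 6, 7, 5] sum 57, len 9
end 9: [11, 2, 9, 11, 4, 2, 6, 7, 5, 2] sum 59, len 10
end 10: [2, 9, 11, 4, 2, 6, 7, 5, 2, 9] sum 57, len 10
end 11: [9, 11, 4, 2, 6, 7, 5, 2, 9, 7] sum 62, len 10
end 12: [11, 4, 2, 6, 7, 5, 2, 9, 7, 9] sum 62, len 10
Shortest qualifying length: 9.

9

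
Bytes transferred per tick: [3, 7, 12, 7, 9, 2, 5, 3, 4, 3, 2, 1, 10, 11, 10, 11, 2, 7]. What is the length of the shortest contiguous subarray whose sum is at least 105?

Extend right; whenever the sum reaches 105, record the length and shrink from the left:
add 3: running sum 3 < 105
add 7: running sum 10 < 105
add 12: running sum 22 < 105
add 7: running sum 29 < 105
add 9: running sum 38 < 105
add 2: running sum 40 < 105
add 5: running sum 45 < 105
add 3: running sum 48 < 105
add 4: running sum 52 < 105
add 3: running sum 55 < 105
add 2: running sum 57 < 105
add 1: running sum 58 < 105
add 10: running sum 68 < 105
add 11: running sum 79 < 105
add 10: running sum 89 < 105
add 11: running sum 100 < 105
add 2: running sum 102 < 105
end 17: [7, 12, 7, 9, 2, 5, 3, 4, 3, 2, 1, 10, 11, 10, 11, 2, 7] sum 106, len 17
Shortest qualifying length: 17.

17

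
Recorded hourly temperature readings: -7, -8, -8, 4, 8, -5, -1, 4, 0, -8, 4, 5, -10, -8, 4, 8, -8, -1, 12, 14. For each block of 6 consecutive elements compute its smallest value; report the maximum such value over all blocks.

-7 -8 -8 4 8 -5 → min -8
-8 -8 4 8 -5 -1 → min -8
-8 4 8 -5 -1 4 → min -8
4 8 -5 -1 4 0 → min -5
8 -5 -1 4 0 -8 → min -8
-5 -1 4 0 -8 4 → min -8
-1 4 0 -8 4 5 → min -8
4 0 -8 4 5 -10 → min -10
0 -8 4 5 -10 -8 → min -10
-8 4 5 -10 -8 4 → min -10
4 5 -10 -8 4 8 → min -10
5 -10 -8 4 8 -8 → min -10
-10 -8 4 8 -8 -1 → min -10
-8 4 8 -8 -1 12 → min -8
4 8 -8 -1 12 14 → min -8
Maximum of these is -5.

-5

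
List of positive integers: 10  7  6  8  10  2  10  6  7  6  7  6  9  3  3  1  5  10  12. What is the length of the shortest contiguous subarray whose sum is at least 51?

add 10: running sum 10 < 51
add 7: running sum 17 < 51
add 6: running sum 23 < 51
add 8: running sum 31 < 51
add 10: running sum 41 < 51
add 2: running sum 43 < 51
end 6: [10, 7, 6, 8, 10, 2, 10] sum 53, len 7
end 7: [10, 7, 6, 8, 10, 2, 10, 6] sum 59, len 8
end 8: [7, 6, 8, 10, 2, 10, 6, 7] sum 56, len 8
end 9: [6, 8, 10, 2, 10, 6, 7, 6] sum 55, len 8
end 10: [8, 10, 2, 10, 6, 7, 6, 7] sum 56, len 8
end 11: [10, 2, 10, 6, 7, 6, 7, 6] sum 54, len 8
end 12: [10, 6, 7, 6, 7, 6, 9] sum 51, len 7
end 13: [10, 6, 7, 6, 7, 6, 9, 3] sum 54, len 8
end 14: [10, 6, 7, 6, 7, 6, 9, 3, 3] sum 57, len 9
end 15: [10, 6, 7, 6, 7, 6, 9, 3, 3, 1] sum 58, len 10
end 16: [6, 7, 6, 7, 6, 9, 3, 3, 1, 5] sum 53, len 10
end 17: [7, 6, 7, 6, 9, 3, 3, 1, 5, 10] sum 57, len 10
end 18: [7, 6, 9, 3, 3, 1, 5, 10, 12] sum 56, len 9
Shortest qualifying length: 7.

7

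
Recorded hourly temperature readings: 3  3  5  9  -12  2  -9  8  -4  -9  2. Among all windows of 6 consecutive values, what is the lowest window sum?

Each size-6 window and its sum:
[3, 3, 5, 9, -12, 2] → sum 10
[3, 5, 9, -12, 2, -9] → sum -2
[5, 9, -12, 2, -9, 8] → sum 3
[9, -12, 2, -9, 8, -4] → sum -6
[-12, 2, -9, 8, -4, -9] → sum -24
[2, -9, 8, -4, -9, 2] → sum -10
Lowest of these is -24.

-24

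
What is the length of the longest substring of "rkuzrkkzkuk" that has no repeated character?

4

add r: [r] len 1
add k: [r, k] len 2
add u: [r, k, u] len 3
add z: [r, k, u, z] len 4
add r (repeat r, move left end past it): [k, u, z, r] len 4
add k (repeat k, move left end past it): [u, z, r, k] len 4
add k (repeat k, move left end past it): [k] len 1
add z: [k, z] len 2
add k (repeat k, move left end past it): [z, k] len 2
add u: [z, k, u] len 3
add k (repeat k, move left end past it): [u, k] len 2
Longest all-distinct length: 4.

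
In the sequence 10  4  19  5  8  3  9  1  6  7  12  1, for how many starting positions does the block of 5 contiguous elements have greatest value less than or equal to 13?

5

[10, 4, 19, 5, 8] → max 19
[4, 19, 5, 8, 3] → max 19
[19, 5, 8, 3, 9] → max 19
[5, 8, 3, 9, 1] → max 9  ≤ 13 ✓
[8, 3, 9, 1, 6] → max 9  ≤ 13 ✓
[3, 9, 1, 6, 7] → max 9  ≤ 13 ✓
[9, 1, 6, 7, 12] → max 12  ≤ 13 ✓
[1, 6, 7, 12, 1] → max 12  ≤ 13 ✓
5 windows satisfy the condition.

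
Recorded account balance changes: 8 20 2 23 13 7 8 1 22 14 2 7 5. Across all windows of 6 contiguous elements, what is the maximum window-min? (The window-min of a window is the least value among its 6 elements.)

[8, 20, 2, 23, 13, 7] → min 2
[20, 2, 23, 13, 7, 8] → min 2
[2, 23, 13, 7, 8, 1] → min 1
[23, 13, 7, 8, 1, 22] → min 1
[13, 7, 8, 1, 22, 14] → min 1
[7, 8, 1, 22, 14, 2] → min 1
[8, 1, 22, 14, 2, 7] → min 1
[1, 22, 14, 2, 7, 5] → min 1
Maximum of these is 2.

2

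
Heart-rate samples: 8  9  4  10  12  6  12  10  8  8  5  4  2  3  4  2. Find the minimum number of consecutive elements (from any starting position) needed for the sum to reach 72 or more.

9

Extend right; whenever the sum reaches 72, record the length and shrink from the left:
add 8: running sum 8 < 72
add 9: running sum 17 < 72
add 4: running sum 21 < 72
add 10: running sum 31 < 72
add 12: running sum 43 < 72
add 6: running sum 49 < 72
add 12: running sum 61 < 72
add 10: running sum 71 < 72
add 8: shortest ending here [8, 9, 4, 10, 12, 6, 12, 10, 8] sum 79, len 9
add 8: shortest ending here [9, 4, 10, 12, 6, 12, 10, 8, 8] sum 79, len 9
add 5: shortest ending here [4, 10, 12, 6, 12, 10, 8, 8, 5] sum 75, len 9
add 4: shortest ending here [10, 12, 6, 12, 10, 8, 8, 5, 4] sum 75, len 9
add 2: shortest ending here [10, 12, 6, 12, 10, 8, 8, 5, 4, 2] sum 77, len 10
add 3: shortest ending here [10, 12, 6, 12, 10, 8, 8, 5, 4, 2, 3] sum 80, len 11
add 4: shortest ending here [12, 6, 12, 10, 8, 8, 5, 4, 2, 3, 4] sum 74, len 11
add 2: shortest ending here [12, 6, 12, 10, 8, 8, 5, 4, 2, 3, 4, 2] sum 76, len 12
Shortest qualifying length: 9.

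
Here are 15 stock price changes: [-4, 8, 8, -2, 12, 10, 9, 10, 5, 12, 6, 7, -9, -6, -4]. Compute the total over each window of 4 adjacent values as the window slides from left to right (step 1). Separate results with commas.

10, 26, 28, 29, 41, 34, 36, 33, 30, 16, -2, -12

Sliding a size-4 window across the 15 values:
(-4, 8, 8, -2) → sum 10
(8, 8, -2, 12) → sum 26
(8, -2, 12, 10) → sum 28
(-2, 12, 10, 9) → sum 29
(12, 10, 9, 10) → sum 41
(10, 9, 10, 5) → sum 34
(9, 10, 5, 12) → sum 36
(10, 5, 12, 6) → sum 33
(5, 12, 6, 7) → sum 30
(12, 6, 7, -9) → sum 16
(6, 7, -9, -6) → sum -2
(7, -9, -6, -4) → sum -12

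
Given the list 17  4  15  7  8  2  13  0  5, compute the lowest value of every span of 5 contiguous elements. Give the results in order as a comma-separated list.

(17, 4, 15, 7, 8) → min 4
(4, 15, 7, 8, 2) → min 2
(15, 7, 8, 2, 13) → min 2
(7, 8, 2, 13, 0) → min 0
(8, 2, 13, 0, 5) → min 0

4, 2, 2, 0, 0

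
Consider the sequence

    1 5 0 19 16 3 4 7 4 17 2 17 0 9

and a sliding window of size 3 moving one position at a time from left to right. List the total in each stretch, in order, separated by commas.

6, 24, 35, 38, 23, 14, 15, 28, 23, 36, 19, 26

[1, 5, 0] → sum 6
[5, 0, 19] → sum 24
[0, 19, 16] → sum 35
[19, 16, 3] → sum 38
[16, 3, 4] → sum 23
[3, 4, 7] → sum 14
[4, 7, 4] → sum 15
[7, 4, 17] → sum 28
[4, 17, 2] → sum 23
[17, 2, 17] → sum 36
[2, 17, 0] → sum 19
[17, 0, 9] → sum 26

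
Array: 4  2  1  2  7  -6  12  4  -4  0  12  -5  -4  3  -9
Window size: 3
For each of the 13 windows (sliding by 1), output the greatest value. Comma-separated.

Sliding a size-3 window across the 15 values:
[4, 2, 1] → max 4
[2, 1, 2] → max 2
[1, 2, 7] → max 7
[2, 7, -6] → max 7
[7, -6, 12] → max 12
[-6, 12, 4] → max 12
[12, 4, -4] → max 12
[4, -4, 0] → max 4
[-4, 0, 12] → max 12
[0, 12, -5] → max 12
[12, -5, -4] → max 12
[-5, -4, 3] → max 3
[-4, 3, -9] → max 3

4, 2, 7, 7, 12, 12, 12, 4, 12, 12, 12, 3, 3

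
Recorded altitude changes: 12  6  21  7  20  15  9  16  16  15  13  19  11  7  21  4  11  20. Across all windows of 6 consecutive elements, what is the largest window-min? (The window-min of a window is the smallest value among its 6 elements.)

11

Each size-6 window and its min:
[12, 6, 21, 7, 20, 15] → min 6
[6, 21, 7, 20, 15, 9] → min 6
[21, 7, 20, 15, 9, 16] → min 7
[7, 20, 15, 9, 16, 16] → min 7
[20, 15, 9, 16, 16, 15] → min 9
[15, 9, 16, 16, 15, 13] → min 9
[9, 16, 16, 15, 13, 19] → min 9
[16, 16, 15, 13, 19, 11] → min 11
[16, 15, 13, 19, 11, 7] → min 7
[15, 13, 19, 11, 7, 21] → min 7
[13, 19, 11, 7, 21, 4] → min 4
[19, 11, 7, 21, 4, 11] → min 4
[11, 7, 21, 4, 11, 20] → min 4
Largest of these is 11.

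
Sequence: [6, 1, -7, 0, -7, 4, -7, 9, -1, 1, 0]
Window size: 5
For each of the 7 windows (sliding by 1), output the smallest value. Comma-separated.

-7, -7, -7, -7, -7, -7, -7

[6, 1, -7, 0, -7] → min -7
[1, -7, 0, -7, 4] → min -7
[-7, 0, -7, 4, -7] → min -7
[0, -7, 4, -7, 9] → min -7
[-7, 4, -7, 9, -1] → min -7
[4, -7, 9, -1, 1] → min -7
[-7, 9, -1, 1, 0] → min -7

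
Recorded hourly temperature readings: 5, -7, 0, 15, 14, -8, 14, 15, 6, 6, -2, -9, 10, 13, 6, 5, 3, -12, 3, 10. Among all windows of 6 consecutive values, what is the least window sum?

15

5 -7 0 15 14 -8 → sum 19
-7 0 15 14 -8 14 → sum 28
0 15 14 -8 14 15 → sum 50
15 14 -8 14 15 6 → sum 56
14 -8 14 15 6 6 → sum 47
-8 14 15 6 6 -2 → sum 31
14 15 6 6 -2 -9 → sum 30
15 6 6 -2 -9 10 → sum 26
6 6 -2 -9 10 13 → sum 24
6 -2 -9 10 13 6 → sum 24
-2 -9 10 13 6 5 → sum 23
-9 10 13 6 5 3 → sum 28
10 13 6 5 3 -12 → sum 25
13 6 5 3 -12 3 → sum 18
6 5 3 -12 3 10 → sum 15
Least of these is 15.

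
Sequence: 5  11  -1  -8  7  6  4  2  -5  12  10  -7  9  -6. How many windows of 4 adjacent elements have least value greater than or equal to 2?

[5, 11, -1, -8] → min -8
[11, -1, -8, 7] → min -8
[-1, -8, 7, 6] → min -8
[-8, 7, 6, 4] → min -8
[7, 6, 4, 2] → min 2  ≥ 2 ✓
[6, 4, 2, -5] → min -5
[4, 2, -5, 12] → min -5
[2, -5, 12, 10] → min -5
[-5, 12, 10, -7] → min -7
[12, 10, -7, 9] → min -7
[10, -7, 9, -6] → min -7
1 window satisfy the condition.

1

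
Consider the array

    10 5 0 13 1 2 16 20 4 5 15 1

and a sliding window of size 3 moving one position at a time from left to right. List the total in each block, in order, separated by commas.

Sliding a size-3 window across the 12 values:
(10, 5, 0) → sum 15
(5, 0, 13) → sum 18
(0, 13, 1) → sum 14
(13, 1, 2) → sum 16
(1, 2, 16) → sum 19
(2, 16, 20) → sum 38
(16, 20, 4) → sum 40
(20, 4, 5) → sum 29
(4, 5, 15) → sum 24
(5, 15, 1) → sum 21

15, 18, 14, 16, 19, 38, 40, 29, 24, 21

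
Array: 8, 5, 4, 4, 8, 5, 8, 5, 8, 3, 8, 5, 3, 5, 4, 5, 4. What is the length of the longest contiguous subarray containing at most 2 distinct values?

[8] 1 distinct, len 1
[8, 5] 2 distinct, len 2
[5, 4] 2 distinct, len 2
[5, 4, 4] 2 distinct, len 3
[4, 4, 8] 2 distinct, len 3
[8, 5] 2 distinct, len 2
[8, 5, 8] 2 distinct, len 3
[8, 5, 8, 5] 2 distinct, len 4
[8, 5, 8, 5, 8] 2 distinct, len 5
[8, 3] 2 distinct, len 2
[8, 3, 8] 2 distinct, len 3
[8, 5] 2 distinct, len 2
[5, 3] 2 distinct, len 2
[5, 3, 5] 2 distinct, len 3
[5, 4] 2 distinct, len 2
[5, 4, 5] 2 distinct, len 3
[5, 4, 5, 4] 2 distinct, len 4
Longest length with ≤2 distinct: 5.

5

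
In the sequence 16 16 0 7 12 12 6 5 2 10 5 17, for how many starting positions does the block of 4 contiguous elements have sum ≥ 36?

[16, 16, 0, 7] → sum 39  ≥ 36 ✓
[16, 0, 7, 12] → sum 35
[0, 7, 12, 12] → sum 31
[7, 12, 12, 6] → sum 37  ≥ 36 ✓
[12, 12, 6, 5] → sum 35
[12, 6, 5, 2] → sum 25
[6, 5, 2, 10] → sum 23
[5, 2, 10, 5] → sum 22
[2, 10, 5, 17] → sum 34
2 windows satisfy the condition.

2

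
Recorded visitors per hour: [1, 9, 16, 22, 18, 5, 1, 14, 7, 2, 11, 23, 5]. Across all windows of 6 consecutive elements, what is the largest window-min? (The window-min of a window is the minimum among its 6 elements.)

2

[1, 9, 16, 22, 18, 5] → min 1
[9, 16, 22, 18, 5, 1] → min 1
[16, 22, 18, 5, 1, 14] → min 1
[22, 18, 5, 1, 14, 7] → min 1
[18, 5, 1, 14, 7, 2] → min 1
[5, 1, 14, 7, 2, 11] → min 1
[1, 14, 7, 2, 11, 23] → min 1
[14, 7, 2, 11, 23, 5] → min 2
Largest of these is 2.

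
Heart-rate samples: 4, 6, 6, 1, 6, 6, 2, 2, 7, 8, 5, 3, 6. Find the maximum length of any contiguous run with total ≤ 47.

10

Extend to the right; shrink from the left whenever the sum exceeds 47:
add 4: [4] sum 4, len 1
add 6: [4, 6] sum 10, len 2
add 6: [4, 6, 6] sum 16, len 3
add 1: [4, 6, 6, 1] sum 17, len 4
add 6: [4, 6, 6, 1, 6] sum 23, len 5
add 6: [4, 6, 6, 1, 6, 6] sum 29, len 6
add 2: [4, 6, 6, 1, 6, 6, 2] sum 31, len 7
add 2: [4, 6, 6, 1, 6, 6, 2, 2] sum 33, len 8
add 7: [4, 6, 6, 1, 6, 6, 2, 2, 7] sum 40, len 9
add 8: [6, 6, 1, 6, 6, 2, 2, 7, 8] sum 44, len 9
add 5: [6, 1, 6, 6, 2, 2, 7, 8, 5] sum 43, len 9
add 3: [6, 1, 6, 6, 2, 2, 7, 8, 5, 3] sum 46, len 10
add 6: [1, 6, 6, 2, 2, 7, 8, 5, 3, 6] sum 46, len 10
Longest length seen: 10.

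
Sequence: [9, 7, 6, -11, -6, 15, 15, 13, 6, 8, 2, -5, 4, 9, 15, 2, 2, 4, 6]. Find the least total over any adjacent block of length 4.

-4

Window sums for each of the 16 positions:
[9, 7, 6, -11] → sum 11
[7, 6, -11, -6] → sum -4
[6, -11, -6, 15] → sum 4
[-11, -6, 15, 15] → sum 13
[-6, 15, 15, 13] → sum 37
[15, 15, 13, 6] → sum 49
[15, 13, 6, 8] → sum 42
[13, 6, 8, 2] → sum 29
[6, 8, 2, -5] → sum 11
[8, 2, -5, 4] → sum 9
[2, -5, 4, 9] → sum 10
[-5, 4, 9, 15] → sum 23
[4, 9, 15, 2] → sum 30
[9, 15, 2, 2] → sum 28
[15, 2, 2, 4] → sum 23
[2, 2, 4, 6] → sum 14
Least of these is -4.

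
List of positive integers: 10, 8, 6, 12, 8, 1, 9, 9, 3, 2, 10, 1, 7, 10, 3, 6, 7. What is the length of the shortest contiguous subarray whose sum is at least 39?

5

add 10: running sum 10 < 39
add 8: running sum 18 < 39
add 6: running sum 24 < 39
add 12: running sum 36 < 39
add 8: shortest ending here [10, 8, 6, 12, 8] sum 44, len 5
add 1: shortest ending here [10, 8, 6, 12, 8, 1] sum 45, len 6
add 9: shortest ending here [8, 6, 12, 8, 1, 9] sum 44, len 6
add 9: shortest ending here [12, 8, 1, 9, 9] sum 39, len 5
add 3: shortest ending here [12, 8, 1, 9, 9, 3] sum 42, len 6
add 2: shortest ending here [12, 8, 1, 9, 9, 3, 2] sum 44, len 7
add 10: shortest ending here [8, 1, 9, 9, 3, 2, 10] sum 42, len 7
add 1: shortest ending here [8, 1, 9, 9, 3, 2, 10, 1] sum 43, len 8
add 7: shortest ending here [9, 9, 3, 2, 10, 1, 7] sum 41, len 7
add 10: shortest ending here [9, 3, 2, 10, 1, 7, 10] sum 42, len 7
add 3: shortest ending here [9, 3, 2, 10, 1, 7, 10, 3] sum 45, len 8
add 6: shortest ending here [2, 10, 1, 7, 10, 3, 6] sum 39, len 7
add 7: shortest ending here [10, 1, 7, 10, 3, 6, 7] sum 44, len 7
Shortest qualifying length: 5.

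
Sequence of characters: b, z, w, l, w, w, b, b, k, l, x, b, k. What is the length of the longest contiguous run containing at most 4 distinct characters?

[b] 1 distinct, len 1
[b, z] 2 distinct, len 2
[b, z, w] 3 distinct, len 3
[b, z, w, l] 4 distinct, len 4
[b, z, w, l, w] 4 distinct, len 5
[b, z, w, l, w, w] 4 distinct, len 6
[b, z, w, l, w, w, b] 4 distinct, len 7
[b, z, w, l, w, w, b, b] 4 distinct, len 8
[w, l, w, w, b, b, k] 4 distinct, len 7
[w, l, w, w, b, b, k, l] 4 distinct, len 8
[b, b, k, l, x] 4 distinct, len 5
[b, b, k, l, x, b] 4 distinct, len 6
[b, b, k, l, x, b, k] 4 distinct, len 7
Longest length with ≤4 distinct: 8.

8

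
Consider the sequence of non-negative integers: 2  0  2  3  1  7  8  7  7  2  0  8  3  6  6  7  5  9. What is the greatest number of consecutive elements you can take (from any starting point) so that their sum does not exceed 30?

→ 2: sum 2, len 1
→ 0: sum 2, len 2
→ 2: sum 4, len 3
→ 3: sum 7, len 4
→ 1: sum 8, len 5
→ 7: sum 15, len 6
→ 8: sum 23, len 7
→ 7: sum 30, len 8
→ 7 (dropped 2, 0, 2, 3): sum 30, len 5
→ 2 (dropped 1, 7): sum 24, len 4
→ 0: sum 24, len 5
→ 8 (dropped 8): sum 24, len 5
→ 3: sum 27, len 6
→ 6 (dropped 7): sum 26, len 6
→ 6 (dropped 7): sum 25, len 6
→ 7 (dropped 2): sum 30, len 6
→ 5 (dropped 0, 8): sum 27, len 5
→ 9 (dropped 3, 6): sum 27, len 4
Longest length seen: 8.

8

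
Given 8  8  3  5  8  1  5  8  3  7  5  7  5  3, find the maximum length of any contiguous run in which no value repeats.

[8] len 1
[8] len 1
[8, 3] len 2
[8, 3, 5] len 3
[3, 5, 8] len 3
[3, 5, 8, 1] len 4
[8, 1, 5] len 3
[1, 5, 8] len 3
[1, 5, 8, 3] len 4
[1, 5, 8, 3, 7] len 5
[8, 3, 7, 5] len 4
[5, 7] len 2
[7, 5] len 2
[7, 5, 3] len 3
Longest all-distinct length: 5.

5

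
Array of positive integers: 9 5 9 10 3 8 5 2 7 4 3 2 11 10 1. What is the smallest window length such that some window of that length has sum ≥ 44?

add 9: running sum 9 < 44
add 5: running sum 14 < 44
add 9: running sum 23 < 44
add 10: running sum 33 < 44
add 3: running sum 36 < 44
end 5: [9, 5, 9, 10, 3, 8] sum 44, len 6
end 6: [9, 5, 9, 10, 3, 8, 5] sum 49, len 7
end 7: [9, 5, 9, 10, 3, 8, 5, 2] sum 51, len 8
end 8: [9, 10, 3, 8, 5, 2, 7] sum 44, len 7
end 9: [9, 10, 3, 8, 5, 2, 7, 4] sum 48, len 8
end 10: [9, 10, 3, 8, 5, 2, 7, 4, 3] sum 51, len 9
end 11: [10, 3, 8, 5, 2, 7, 4, 3, 2] sum 44, len 9
end 12: [3, 8, 5, 2, 7, 4, 3, 2, 11] sum 45, len 9
end 13: [5, 2, 7, 4, 3, 2, 11, 10] sum 44, len 8
end 14: [5, 2, 7, 4, 3, 2, 11, 10, 1] sum 45, len 9
Shortest qualifying length: 6.

6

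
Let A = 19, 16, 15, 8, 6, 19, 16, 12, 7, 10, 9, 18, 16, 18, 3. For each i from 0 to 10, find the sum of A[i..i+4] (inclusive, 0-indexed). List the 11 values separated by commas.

64, 64, 64, 61, 60, 64, 54, 56, 60, 71, 64

[19, 16, 15, 8, 6] → sum 64
[16, 15, 8, 6, 19] → sum 64
[15, 8, 6, 19, 16] → sum 64
[8, 6, 19, 16, 12] → sum 61
[6, 19, 16, 12, 7] → sum 60
[19, 16, 12, 7, 10] → sum 64
[16, 12, 7, 10, 9] → sum 54
[12, 7, 10, 9, 18] → sum 56
[7, 10, 9, 18, 16] → sum 60
[10, 9, 18, 16, 18] → sum 71
[9, 18, 16, 18, 3] → sum 64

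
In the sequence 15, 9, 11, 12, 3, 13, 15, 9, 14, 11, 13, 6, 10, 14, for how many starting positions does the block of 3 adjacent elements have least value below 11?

11

15 9 11 → min 9  < 11 ✓
9 11 12 → min 9  < 11 ✓
11 12 3 → min 3  < 11 ✓
12 3 13 → min 3  < 11 ✓
3 13 15 → min 3  < 11 ✓
13 15 9 → min 9  < 11 ✓
15 9 14 → min 9  < 11 ✓
9 14 11 → min 9  < 11 ✓
14 11 13 → min 11
11 13 6 → min 6  < 11 ✓
13 6 10 → min 6  < 11 ✓
6 10 14 → min 6  < 11 ✓
11 windows satisfy the condition.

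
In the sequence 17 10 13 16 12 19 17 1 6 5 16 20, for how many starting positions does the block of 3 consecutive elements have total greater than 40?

(17, 10, 13) → sum 40
(10, 13, 16) → sum 39
(13, 16, 12) → sum 41  > 40 ✓
(16, 12, 19) → sum 47  > 40 ✓
(12, 19, 17) → sum 48  > 40 ✓
(19, 17, 1) → sum 37
(17, 1, 6) → sum 24
(1, 6, 5) → sum 12
(6, 5, 16) → sum 27
(5, 16, 20) → sum 41  > 40 ✓
4 windows satisfy the condition.

4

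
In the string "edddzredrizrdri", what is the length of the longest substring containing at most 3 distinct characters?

Extend right; when distinct count exceeds 3, shrink from the left:
add e: window [e] (1 distinct), len 1
add d: window [e, d] (2 distinct), len 2
add d: window [e, d, d] (2 distinct), len 3
add d: window [e, d, d, d] (2 distinct), len 4
add z: window [e, d, d, d, z] (3 distinct), len 5
add r: window [d, d, d, z, r] (3 distinct), len 5
add e: window [z, r, e] (3 distinct), len 3
add d: window [r, e, d] (3 distinct), len 3
add r: window [r, e, d, r] (3 distinct), len 4
add i: window [d, r, i] (3 distinct), len 3
add z: window [r, i, z] (3 distinct), len 3
add r: window [r, i, z, r] (3 distinct), len 4
add d: window [z, r, d] (3 distinct), len 3
add r: window [z, r, d, r] (3 distinct), len 4
add i: window [r, d, r, i] (3 distinct), len 4
Longest length with ≤3 distinct: 5.

5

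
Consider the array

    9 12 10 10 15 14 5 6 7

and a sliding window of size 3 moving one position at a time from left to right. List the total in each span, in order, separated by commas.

31, 32, 35, 39, 34, 25, 18

(9, 12, 10) → sum 31
(12, 10, 10) → sum 32
(10, 10, 15) → sum 35
(10, 15, 14) → sum 39
(15, 14, 5) → sum 34
(14, 5, 6) → sum 25
(5, 6, 7) → sum 18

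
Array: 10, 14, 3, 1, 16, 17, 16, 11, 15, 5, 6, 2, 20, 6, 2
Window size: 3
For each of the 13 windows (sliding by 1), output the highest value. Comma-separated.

14, 14, 16, 17, 17, 17, 16, 15, 15, 6, 20, 20, 20

(10, 14, 3) → max 14
(14, 3, 1) → max 14
(3, 1, 16) → max 16
(1, 16, 17) → max 17
(16, 17, 16) → max 17
(17, 16, 11) → max 17
(16, 11, 15) → max 16
(11, 15, 5) → max 15
(15, 5, 6) → max 15
(5, 6, 2) → max 6
(6, 2, 20) → max 20
(2, 20, 6) → max 20
(20, 6, 2) → max 20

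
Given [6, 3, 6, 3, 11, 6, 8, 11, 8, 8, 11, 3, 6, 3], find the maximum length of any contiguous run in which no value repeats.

[6] len 1
[6, 3] len 2
[3, 6] len 2
[6, 3] len 2
[6, 3, 11] len 3
[3, 11, 6] len 3
[3, 11, 6, 8] len 4
[6, 8, 11] len 3
[11, 8] len 2
[8] len 1
[8, 11] len 2
[8, 11, 3] len 3
[8, 11, 3, 6] len 4
[6, 3] len 2
Longest all-distinct length: 4.

4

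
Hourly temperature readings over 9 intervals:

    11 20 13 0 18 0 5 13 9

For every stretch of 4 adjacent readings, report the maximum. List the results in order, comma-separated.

20, 20, 18, 18, 18, 13

Sliding a size-4 window across the 9 values:
[11, 20, 13, 0] → max 20
[20, 13, 0, 18] → max 20
[13, 0, 18, 0] → max 18
[0, 18, 0, 5] → max 18
[18, 0, 5, 13] → max 18
[0, 5, 13, 9] → max 13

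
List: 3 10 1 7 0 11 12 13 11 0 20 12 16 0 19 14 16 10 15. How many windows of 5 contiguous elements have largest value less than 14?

6

[3, 10, 1, 7, 0] → max 10  < 14 ✓
[10, 1, 7, 0, 11] → max 11  < 14 ✓
[1, 7, 0, 11, 12] → max 12  < 14 ✓
[7, 0, 11, 12, 13] → max 13  < 14 ✓
[0, 11, 12, 13, 11] → max 13  < 14 ✓
[11, 12, 13, 11, 0] → max 13  < 14 ✓
[12, 13, 11, 0, 20] → max 20
[13, 11, 0, 20, 12] → max 20
[11, 0, 20, 12, 16] → max 20
[0, 20, 12, 16, 0] → max 20
[20, 12, 16, 0, 19] → max 20
[12, 16, 0, 19, 14] → max 19
[16, 0, 19, 14, 16] → max 19
[0, 19, 14, 16, 10] → max 19
[19, 14, 16, 10, 15] → max 19
6 windows satisfy the condition.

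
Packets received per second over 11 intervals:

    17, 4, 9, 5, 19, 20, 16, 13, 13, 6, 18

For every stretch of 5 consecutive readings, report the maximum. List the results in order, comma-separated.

17 4 9 5 19 → max 19
4 9 5 19 20 → max 20
9 5 19 20 16 → max 20
5 19 20 16 13 → max 20
19 20 16 13 13 → max 20
20 16 13 13 6 → max 20
16 13 13 6 18 → max 18

19, 20, 20, 20, 20, 20, 18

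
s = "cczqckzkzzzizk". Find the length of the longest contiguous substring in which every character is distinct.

add c: [c] len 1
add c (repeat c, move left end past it): [c] len 1
add z: [c, z] len 2
add q: [c, z, q] len 3
add c (repeat c, move left end past it): [z, q, c] len 3
add k: [z, q, c, k] len 4
add z (repeat z, move left end past it): [q, c, k, z] len 4
add k (repeat k, move left end past it): [z, k] len 2
add z (repeat z, move left end past it): [k, z] len 2
add z (repeat z, move left end past it): [z] len 1
add z (repeat z, move left end past it): [z] len 1
add i: [z, i] len 2
add z (repeat z, move left end past it): [i, z] len 2
add k: [i, z, k] len 3
Longest all-distinct length: 4.

4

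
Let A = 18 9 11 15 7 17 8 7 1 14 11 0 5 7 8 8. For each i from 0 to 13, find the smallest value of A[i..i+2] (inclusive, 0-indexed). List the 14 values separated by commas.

[18, 9, 11] → min 9
[9, 11, 15] → min 9
[11, 15, 7] → min 7
[15, 7, 17] → min 7
[7, 17, 8] → min 7
[17, 8, 7] → min 7
[8, 7, 1] → min 1
[7, 1, 14] → min 1
[1, 14, 11] → min 1
[14, 11, 0] → min 0
[11, 0, 5] → min 0
[0, 5, 7] → min 0
[5, 7, 8] → min 5
[7, 8, 8] → min 7

9, 9, 7, 7, 7, 7, 1, 1, 1, 0, 0, 0, 5, 7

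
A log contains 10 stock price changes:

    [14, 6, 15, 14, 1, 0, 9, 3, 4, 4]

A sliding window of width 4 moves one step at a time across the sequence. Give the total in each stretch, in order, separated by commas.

(14, 6, 15, 14) → sum 49
(6, 15, 14, 1) → sum 36
(15, 14, 1, 0) → sum 30
(14, 1, 0, 9) → sum 24
(1, 0, 9, 3) → sum 13
(0, 9, 3, 4) → sum 16
(9, 3, 4, 4) → sum 20

49, 36, 30, 24, 13, 16, 20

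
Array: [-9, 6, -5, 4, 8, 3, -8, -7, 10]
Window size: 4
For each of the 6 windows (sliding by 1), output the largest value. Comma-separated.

6, 8, 8, 8, 8, 10

-9 6 -5 4 → max 6
6 -5 4 8 → max 8
-5 4 8 3 → max 8
4 8 3 -8 → max 8
8 3 -8 -7 → max 8
3 -8 -7 10 → max 10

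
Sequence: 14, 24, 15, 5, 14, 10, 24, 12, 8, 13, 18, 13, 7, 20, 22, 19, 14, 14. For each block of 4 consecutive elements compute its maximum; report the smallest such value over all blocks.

[14, 24, 15, 5] → max 24
[24, 15, 5, 14] → max 24
[15, 5, 14, 10] → max 15
[5, 14, 10, 24] → max 24
[14, 10, 24, 12] → max 24
[10, 24, 12, 8] → max 24
[24, 12, 8, 13] → max 24
[12, 8, 13, 18] → max 18
[8, 13, 18, 13] → max 18
[13, 18, 13, 7] → max 18
[18, 13, 7, 20] → max 20
[13, 7, 20, 22] → max 22
[7, 20, 22, 19] → max 22
[20, 22, 19, 14] → max 22
[22, 19, 14, 14] → max 22
Smallest of these is 15.

15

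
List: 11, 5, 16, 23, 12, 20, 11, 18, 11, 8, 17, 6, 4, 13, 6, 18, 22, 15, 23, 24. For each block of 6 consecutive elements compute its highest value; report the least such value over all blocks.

17

[11, 5, 16, 23, 12, 20] → max 23
[5, 16, 23, 12, 20, 11] → max 23
[16, 23, 12, 20, 11, 18] → max 23
[23, 12, 20, 11, 18, 11] → max 23
[12, 20, 11, 18, 11, 8] → max 20
[20, 11, 18, 11, 8, 17] → max 20
[11, 18, 11, 8, 17, 6] → max 18
[18, 11, 8, 17, 6, 4] → max 18
[11, 8, 17, 6, 4, 13] → max 17
[8, 17, 6, 4, 13, 6] → max 17
[17, 6, 4, 13, 6, 18] → max 18
[6, 4, 13, 6, 18, 22] → max 22
[4, 13, 6, 18, 22, 15] → max 22
[13, 6, 18, 22, 15, 23] → max 23
[6, 18, 22, 15, 23, 24] → max 24
Least of these is 17.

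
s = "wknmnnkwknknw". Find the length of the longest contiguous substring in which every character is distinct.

4

add w: [w] len 1
add k: [w, k] len 2
add n: [w, k, n] len 3
add m: [w, k, n, m] len 4
add n (repeat n, move left end past it): [m, n] len 2
add n (repeat n, move left end past it): [n] len 1
add k: [n, k] len 2
add w: [n, k, w] len 3
add k (repeat k, move left end past it): [w, k] len 2
add n: [w, k, n] len 3
add k (repeat k, move left end past it): [n, k] len 2
add n (repeat n, move left end past it): [k, n] len 2
add w: [k, n, w] len 3
Longest all-distinct length: 4.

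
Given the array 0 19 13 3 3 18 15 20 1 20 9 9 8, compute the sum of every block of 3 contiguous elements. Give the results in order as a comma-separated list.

[0, 19, 13] → sum 32
[19, 13, 3] → sum 35
[13, 3, 3] → sum 19
[3, 3, 18] → sum 24
[3, 18, 15] → sum 36
[18, 15, 20] → sum 53
[15, 20, 1] → sum 36
[20, 1, 20] → sum 41
[1, 20, 9] → sum 30
[20, 9, 9] → sum 38
[9, 9, 8] → sum 26

32, 35, 19, 24, 36, 53, 36, 41, 30, 38, 26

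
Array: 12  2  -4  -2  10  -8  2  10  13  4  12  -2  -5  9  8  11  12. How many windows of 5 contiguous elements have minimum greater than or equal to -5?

(12, 2, -4, -2, 10) → min -4  ≥ -5 ✓
(2, -4, -2, 10, -8) → min -8
(-4, -2, 10, -8, 2) → min -8
(-2, 10, -8, 2, 10) → min -8
(10, -8, 2, 10, 13) → min -8
(-8, 2, 10, 13, 4) → min -8
(2, 10, 13, 4, 12) → min 2  ≥ -5 ✓
(10, 13, 4, 12, -2) → min -2  ≥ -5 ✓
(13, 4, 12, -2, -5) → min -5  ≥ -5 ✓
(4, 12, -2, -5, 9) → min -5  ≥ -5 ✓
(12, -2, -5, 9, 8) → min -5  ≥ -5 ✓
(-2, -5, 9, 8, 11) → min -5  ≥ -5 ✓
(-5, 9, 8, 11, 12) → min -5  ≥ -5 ✓
8 windows satisfy the condition.

8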